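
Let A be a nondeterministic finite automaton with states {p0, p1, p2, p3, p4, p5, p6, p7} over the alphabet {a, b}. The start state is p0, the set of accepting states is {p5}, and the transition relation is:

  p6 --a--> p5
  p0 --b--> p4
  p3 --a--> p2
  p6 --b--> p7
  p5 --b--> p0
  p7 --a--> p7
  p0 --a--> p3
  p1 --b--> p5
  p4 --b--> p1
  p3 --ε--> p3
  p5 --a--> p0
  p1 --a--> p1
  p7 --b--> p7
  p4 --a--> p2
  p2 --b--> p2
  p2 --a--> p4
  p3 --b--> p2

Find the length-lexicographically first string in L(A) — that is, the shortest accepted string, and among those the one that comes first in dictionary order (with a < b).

bbb

A breadth-first search from p0 reaches an accepting state first via the path p0 → p4 → p1 → p5 on input bbb.
No string of length < 3 is accepted (BFS exhausts all shorter strings without reaching an accepting state), and bbb is the lexicographically least accepting string of length 3.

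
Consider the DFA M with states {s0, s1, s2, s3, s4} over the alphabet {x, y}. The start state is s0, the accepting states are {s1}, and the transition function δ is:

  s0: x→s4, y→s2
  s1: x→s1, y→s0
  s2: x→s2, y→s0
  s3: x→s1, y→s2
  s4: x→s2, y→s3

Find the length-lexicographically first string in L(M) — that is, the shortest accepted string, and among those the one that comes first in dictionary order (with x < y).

A breadth-first search from s0 reaches an accepting state first via the path s0 → s4 → s3 → s1 on input xyx.
No string of length < 3 is accepted (BFS exhausts all shorter strings without reaching an accepting state), and xyx is the lexicographically least accepting string of length 3.

xyx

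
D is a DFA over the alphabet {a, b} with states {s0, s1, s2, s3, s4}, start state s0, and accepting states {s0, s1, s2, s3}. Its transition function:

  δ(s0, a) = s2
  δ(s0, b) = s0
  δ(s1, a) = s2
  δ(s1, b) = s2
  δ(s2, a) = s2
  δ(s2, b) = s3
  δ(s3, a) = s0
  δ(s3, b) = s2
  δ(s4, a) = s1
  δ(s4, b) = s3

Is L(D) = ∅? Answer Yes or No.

The empty string ε is accepted: the run s0 ends in the accepting state s0.
Since at least one string is accepted, L(D) is not empty.

No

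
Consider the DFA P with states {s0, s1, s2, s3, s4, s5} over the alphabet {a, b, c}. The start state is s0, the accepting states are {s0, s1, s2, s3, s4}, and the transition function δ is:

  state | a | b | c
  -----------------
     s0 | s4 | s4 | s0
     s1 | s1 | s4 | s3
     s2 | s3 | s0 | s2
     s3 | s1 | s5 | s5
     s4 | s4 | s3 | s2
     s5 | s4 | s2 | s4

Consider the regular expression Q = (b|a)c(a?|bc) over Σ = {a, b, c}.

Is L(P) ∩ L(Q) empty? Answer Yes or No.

The string ac is accepted by both P and Q.
Hence L(P) ∩ L(Q) ≠ ∅.

No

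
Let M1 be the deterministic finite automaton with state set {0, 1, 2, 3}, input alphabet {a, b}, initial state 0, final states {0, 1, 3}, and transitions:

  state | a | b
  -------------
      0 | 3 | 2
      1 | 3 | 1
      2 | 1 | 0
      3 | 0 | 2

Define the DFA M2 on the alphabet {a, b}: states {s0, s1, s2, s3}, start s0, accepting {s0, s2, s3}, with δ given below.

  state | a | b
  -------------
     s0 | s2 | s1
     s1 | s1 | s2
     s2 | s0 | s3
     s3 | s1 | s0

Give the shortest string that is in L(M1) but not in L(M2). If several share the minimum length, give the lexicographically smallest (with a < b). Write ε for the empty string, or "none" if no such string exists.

ba

The string ba is accepted by M1 but not by M2.
No shorter string lies in the difference, and ba is the lexicographically first length-2 string in L(M1) \ L(M2).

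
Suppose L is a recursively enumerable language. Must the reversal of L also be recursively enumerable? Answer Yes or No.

Reverse the input and run the recogniser for L on it; this accepts exactly Lᴿ.
So the recursively enumerable languages are closed under reversal.

Yes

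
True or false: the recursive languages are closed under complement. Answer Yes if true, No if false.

Yes

Run the decider for L and flip its answer; since the decider halts on every input, this decides the complement.
So the recursive languages are closed under complement.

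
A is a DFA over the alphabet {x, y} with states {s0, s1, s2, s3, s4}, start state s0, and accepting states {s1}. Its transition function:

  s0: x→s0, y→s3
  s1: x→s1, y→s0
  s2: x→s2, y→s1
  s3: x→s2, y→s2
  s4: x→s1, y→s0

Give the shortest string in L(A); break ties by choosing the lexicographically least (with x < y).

A breadth-first search from s0 reaches an accepting state first via the path s0 → s3 → s2 → s1 on input yxy.
No string of length < 3 is accepted (BFS exhausts all shorter strings without reaching an accepting state), and yxy is the lexicographically least accepting string of length 3.

yxy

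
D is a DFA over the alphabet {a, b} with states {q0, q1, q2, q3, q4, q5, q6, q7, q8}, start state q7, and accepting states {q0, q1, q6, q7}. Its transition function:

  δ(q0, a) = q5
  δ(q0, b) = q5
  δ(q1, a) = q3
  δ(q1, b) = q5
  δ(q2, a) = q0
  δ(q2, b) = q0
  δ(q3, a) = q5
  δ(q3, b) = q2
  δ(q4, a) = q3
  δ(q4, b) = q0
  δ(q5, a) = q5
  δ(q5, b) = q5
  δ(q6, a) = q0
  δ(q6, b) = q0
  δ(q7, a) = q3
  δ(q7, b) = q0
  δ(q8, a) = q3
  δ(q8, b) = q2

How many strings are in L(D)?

4

The useful subgraph on states {q0, q2, q3, q7} is acyclic, so L(D) is finite; the longest accepting path visits 4 useful states, giving maximum string length 3.
Counting accepting paths from q7 by length: 1 of length 0, 1 of length 1, 2 of length 3. Total 4.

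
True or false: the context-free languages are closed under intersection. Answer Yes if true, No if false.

{aⁿbⁿcᵐ : m,n≥0} and {aᵐbⁿcⁿ : m,n≥0} are both context-free, but their intersection {aⁿbⁿcⁿ : n≥0} is not (pumping lemma).

No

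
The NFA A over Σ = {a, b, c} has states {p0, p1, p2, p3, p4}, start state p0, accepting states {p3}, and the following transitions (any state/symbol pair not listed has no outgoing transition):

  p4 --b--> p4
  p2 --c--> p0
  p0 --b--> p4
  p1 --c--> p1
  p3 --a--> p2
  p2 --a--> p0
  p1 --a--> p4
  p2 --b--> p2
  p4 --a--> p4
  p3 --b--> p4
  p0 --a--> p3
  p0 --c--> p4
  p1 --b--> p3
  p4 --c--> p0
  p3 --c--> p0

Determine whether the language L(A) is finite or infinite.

State p0 is reachable from the start and can reach an accepting state, and it lies on the cycle p0 → p3 → p0.
Traversing that cycle any number of times yields accepted strings of unbounded length, so the language is infinite.

infinite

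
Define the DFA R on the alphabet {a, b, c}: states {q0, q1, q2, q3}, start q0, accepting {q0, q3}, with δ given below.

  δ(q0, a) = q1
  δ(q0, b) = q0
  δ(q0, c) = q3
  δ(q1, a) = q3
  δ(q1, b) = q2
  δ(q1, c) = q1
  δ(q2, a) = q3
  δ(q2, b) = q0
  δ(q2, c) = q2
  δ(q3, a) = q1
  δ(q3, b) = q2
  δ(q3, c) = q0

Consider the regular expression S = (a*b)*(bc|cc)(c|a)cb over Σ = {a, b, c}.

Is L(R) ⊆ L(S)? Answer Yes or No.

No

The empty string ε is in L(R) but not in L(S).
So L(R) ⊄ L(S).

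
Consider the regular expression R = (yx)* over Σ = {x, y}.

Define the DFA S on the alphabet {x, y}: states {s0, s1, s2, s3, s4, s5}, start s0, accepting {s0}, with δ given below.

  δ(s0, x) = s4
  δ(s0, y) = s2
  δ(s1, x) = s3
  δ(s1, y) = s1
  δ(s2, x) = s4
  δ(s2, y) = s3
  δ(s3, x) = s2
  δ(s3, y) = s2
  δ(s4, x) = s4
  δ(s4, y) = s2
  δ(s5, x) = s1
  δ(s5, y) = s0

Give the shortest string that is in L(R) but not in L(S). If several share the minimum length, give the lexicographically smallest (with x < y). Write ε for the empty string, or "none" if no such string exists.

yx

The string yx is accepted by R but not by S.
No shorter string lies in the difference, and yx is the lexicographically first length-2 string in L(R) \ L(S).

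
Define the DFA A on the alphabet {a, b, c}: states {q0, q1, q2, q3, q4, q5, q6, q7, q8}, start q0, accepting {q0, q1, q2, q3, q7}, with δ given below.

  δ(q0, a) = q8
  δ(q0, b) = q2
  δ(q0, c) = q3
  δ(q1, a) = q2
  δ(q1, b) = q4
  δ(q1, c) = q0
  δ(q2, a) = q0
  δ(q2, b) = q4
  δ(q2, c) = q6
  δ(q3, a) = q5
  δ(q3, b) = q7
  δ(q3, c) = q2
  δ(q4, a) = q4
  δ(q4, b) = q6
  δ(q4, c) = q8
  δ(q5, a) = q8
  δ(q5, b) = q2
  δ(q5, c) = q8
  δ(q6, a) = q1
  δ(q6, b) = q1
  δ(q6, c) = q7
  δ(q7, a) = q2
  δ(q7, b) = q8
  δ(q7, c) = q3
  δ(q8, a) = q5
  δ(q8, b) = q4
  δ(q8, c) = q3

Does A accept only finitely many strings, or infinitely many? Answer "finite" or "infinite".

infinite

State q0 is reachable from the start and can reach an accepting state, and it lies on the cycle q0 → q8 → q3 → q2 → q0.
Traversing that cycle any number of times yields accepted strings of unbounded length, so the language is infinite.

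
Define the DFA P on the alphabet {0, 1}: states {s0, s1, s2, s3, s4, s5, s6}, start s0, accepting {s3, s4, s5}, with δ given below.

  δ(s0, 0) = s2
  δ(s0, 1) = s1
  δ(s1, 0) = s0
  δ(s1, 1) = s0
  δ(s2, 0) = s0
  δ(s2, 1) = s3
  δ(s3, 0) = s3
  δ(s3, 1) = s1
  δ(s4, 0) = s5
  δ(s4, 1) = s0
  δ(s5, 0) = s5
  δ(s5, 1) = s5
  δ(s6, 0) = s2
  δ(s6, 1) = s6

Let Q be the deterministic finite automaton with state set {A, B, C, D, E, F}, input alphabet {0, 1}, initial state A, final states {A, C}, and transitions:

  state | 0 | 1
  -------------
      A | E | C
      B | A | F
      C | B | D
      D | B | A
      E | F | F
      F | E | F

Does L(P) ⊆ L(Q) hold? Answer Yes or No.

The string 01 is in L(P) but not in L(Q).
So L(P) ⊄ L(Q).

No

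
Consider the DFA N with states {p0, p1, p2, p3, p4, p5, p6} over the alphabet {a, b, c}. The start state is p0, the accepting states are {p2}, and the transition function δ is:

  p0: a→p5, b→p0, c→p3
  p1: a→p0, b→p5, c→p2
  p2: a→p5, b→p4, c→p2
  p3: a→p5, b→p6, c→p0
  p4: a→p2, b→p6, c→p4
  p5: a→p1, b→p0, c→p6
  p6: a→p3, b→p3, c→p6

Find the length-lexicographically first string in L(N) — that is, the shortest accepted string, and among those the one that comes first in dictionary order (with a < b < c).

A breadth-first search from p0 reaches an accepting state first via the path p0 → p5 → p1 → p2 on input aac.
No string of length < 3 is accepted (BFS exhausts all shorter strings without reaching an accepting state), and aac is the lexicographically least accepting string of length 3.

aac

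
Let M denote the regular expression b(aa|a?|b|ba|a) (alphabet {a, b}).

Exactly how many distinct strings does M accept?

The expression has no Kleene star, so L(M) is finite. Expanding the alternatives gives {b, ba, bb, baa, bba}.
That is 1 of length 1, 2 of length 2, 2 of length 3: 5 strings in all.

5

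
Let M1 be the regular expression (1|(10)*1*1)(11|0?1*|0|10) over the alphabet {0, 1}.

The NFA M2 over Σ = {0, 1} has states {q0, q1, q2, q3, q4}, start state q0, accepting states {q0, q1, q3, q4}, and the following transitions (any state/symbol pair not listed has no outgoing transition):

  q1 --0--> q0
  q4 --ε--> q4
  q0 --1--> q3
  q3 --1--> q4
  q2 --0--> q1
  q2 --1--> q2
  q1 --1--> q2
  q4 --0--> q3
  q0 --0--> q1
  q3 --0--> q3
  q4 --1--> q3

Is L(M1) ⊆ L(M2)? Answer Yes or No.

Yes

Converting the expression M1 to a DFA (subset construction, then merging equivalent states) gives the minimal DFA with states {r0, r1, r2, r3, r4, r5}, start state r0, accepting states {r2, r3, r4, r5} and transitions r0: 0→r1, 1→r2; r1: 0→r1, 1→r1; r2: 0→r3, 1→r4; r3: 0→r1, 1→r2; r4: 0→r5, 1→r4; r5: 0→r1, 1→r5.
Exploring the product automaton M1 × M2 from the start pair (r0, q0), following both machines on each input symbol, reaches 13 state pairs: (r0, q0), (r1, q1), (r2, q3), (r1, q0), (r1, q2), (r3, q3), (r4, q4), (r1, q3), (r2, q4), (r5, q3), (r4, q3), (r1, q4), (r5, q4).
M1 accepts in {r2, r3, r4, r5} and M2 accepts in {q0, q1, q3, q4}. The reachable pairs whose M1-component is accepting are (r2, q3), (r3, q3), (r4, q4), (r2, q4), (r5, q3), (r4, q3), (r5, q4); in each of them the M2-component is accepting too, so the product for L(M1) \ L(M2) (M1-component accepting, M2-component rejecting) has no reachable accepting pair and the difference is empty.
Hence every string in L(M1) is also in L(M2).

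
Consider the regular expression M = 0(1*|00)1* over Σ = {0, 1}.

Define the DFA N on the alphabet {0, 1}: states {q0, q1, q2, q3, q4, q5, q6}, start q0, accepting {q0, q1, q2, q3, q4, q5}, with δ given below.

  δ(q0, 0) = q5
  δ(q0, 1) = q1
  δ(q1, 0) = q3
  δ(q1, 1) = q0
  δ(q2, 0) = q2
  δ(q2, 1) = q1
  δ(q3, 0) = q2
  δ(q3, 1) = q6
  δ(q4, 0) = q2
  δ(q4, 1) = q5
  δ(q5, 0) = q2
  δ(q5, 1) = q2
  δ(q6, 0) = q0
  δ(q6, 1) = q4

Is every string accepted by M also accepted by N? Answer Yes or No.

Yes

Converting the expression M to a DFA (subset construction, then merging equivalent states) gives the minimal DFA with states {m0, m1, m2, m3, m4}, start state m0, accepting states {m1, m4} and transitions m0: 0→m1, 1→m2; m1: 0→m3, 1→m4; m2: 0→m2, 1→m2; m3: 0→m4, 1→m2; m4: 0→m2, 1→m4.
Exploring the product automaton M × N from the start pair (m0, q0), following both machines on each input symbol, reaches 13 state pairs: (m0, q0), (m1, q5), (m2, q1), (m3, q2), (m4, q2), (m2, q3), (m2, q0), (m2, q2), (m4, q1), (m2, q6), (m2, q5), (m4, q0), (m2, q4).
M accepts in {m1, m4} and N accepts in {q0, q1, q2, q3, q4, q5}. The reachable pairs whose M-component is accepting are (m1, q5), (m4, q2), (m4, q1), (m4, q0); in each of them the N-component is accepting too, so the product for L(M) \ L(N) (M-component accepting, N-component rejecting) has no reachable accepting pair and the difference is empty.
Hence every string in L(M) is also in L(N).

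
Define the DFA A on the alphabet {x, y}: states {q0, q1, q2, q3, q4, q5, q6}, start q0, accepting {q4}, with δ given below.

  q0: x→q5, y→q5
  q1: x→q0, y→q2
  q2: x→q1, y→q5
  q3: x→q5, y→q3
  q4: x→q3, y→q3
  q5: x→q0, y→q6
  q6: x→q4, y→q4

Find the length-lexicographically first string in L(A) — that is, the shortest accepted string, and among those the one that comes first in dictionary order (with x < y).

xyx

A breadth-first search from q0 reaches an accepting state first via the path q0 → q5 → q6 → q4 on input xyx.
No string of length < 3 is accepted (BFS exhausts all shorter strings without reaching an accepting state), and xyx is the lexicographically least accepting string of length 3.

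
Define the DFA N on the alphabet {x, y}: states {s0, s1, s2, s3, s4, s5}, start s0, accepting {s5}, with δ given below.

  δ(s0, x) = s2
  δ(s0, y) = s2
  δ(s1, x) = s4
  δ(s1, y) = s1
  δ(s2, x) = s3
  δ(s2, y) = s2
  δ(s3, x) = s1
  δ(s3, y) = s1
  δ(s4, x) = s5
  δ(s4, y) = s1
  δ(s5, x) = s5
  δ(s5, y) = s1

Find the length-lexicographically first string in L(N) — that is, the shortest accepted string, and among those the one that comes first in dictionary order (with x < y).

A breadth-first search from s0 reaches an accepting state first via the path s0 → s2 → s3 → s1 → s4 → s5 on input xxxxx.
No string of length < 5 is accepted (BFS exhausts all shorter strings without reaching an accepting state), and xxxxx is the lexicographically least accepting string of length 5.

xxxxx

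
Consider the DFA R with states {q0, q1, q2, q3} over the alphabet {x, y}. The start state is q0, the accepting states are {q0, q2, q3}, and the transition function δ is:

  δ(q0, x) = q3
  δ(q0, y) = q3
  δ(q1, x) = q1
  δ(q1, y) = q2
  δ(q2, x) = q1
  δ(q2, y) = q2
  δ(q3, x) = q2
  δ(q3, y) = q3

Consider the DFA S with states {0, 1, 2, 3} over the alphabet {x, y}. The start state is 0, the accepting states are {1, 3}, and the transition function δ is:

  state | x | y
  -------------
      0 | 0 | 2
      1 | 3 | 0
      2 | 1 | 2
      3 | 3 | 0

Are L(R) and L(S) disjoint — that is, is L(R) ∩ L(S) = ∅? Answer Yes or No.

No

The string yx is accepted by both R and S.
Hence L(R) ∩ L(S) ≠ ∅.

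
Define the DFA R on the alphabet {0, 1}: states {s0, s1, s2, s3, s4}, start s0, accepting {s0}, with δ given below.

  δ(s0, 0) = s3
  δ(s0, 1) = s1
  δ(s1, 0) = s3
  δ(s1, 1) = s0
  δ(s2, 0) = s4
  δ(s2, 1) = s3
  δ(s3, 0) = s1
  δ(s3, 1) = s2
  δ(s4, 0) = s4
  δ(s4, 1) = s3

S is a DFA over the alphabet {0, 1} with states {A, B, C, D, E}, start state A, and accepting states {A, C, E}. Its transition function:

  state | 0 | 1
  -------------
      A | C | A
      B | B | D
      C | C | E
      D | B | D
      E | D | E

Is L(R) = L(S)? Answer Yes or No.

No

The string 01101 is accepted by R but rejected by S.
So L(R) ≠ L(S).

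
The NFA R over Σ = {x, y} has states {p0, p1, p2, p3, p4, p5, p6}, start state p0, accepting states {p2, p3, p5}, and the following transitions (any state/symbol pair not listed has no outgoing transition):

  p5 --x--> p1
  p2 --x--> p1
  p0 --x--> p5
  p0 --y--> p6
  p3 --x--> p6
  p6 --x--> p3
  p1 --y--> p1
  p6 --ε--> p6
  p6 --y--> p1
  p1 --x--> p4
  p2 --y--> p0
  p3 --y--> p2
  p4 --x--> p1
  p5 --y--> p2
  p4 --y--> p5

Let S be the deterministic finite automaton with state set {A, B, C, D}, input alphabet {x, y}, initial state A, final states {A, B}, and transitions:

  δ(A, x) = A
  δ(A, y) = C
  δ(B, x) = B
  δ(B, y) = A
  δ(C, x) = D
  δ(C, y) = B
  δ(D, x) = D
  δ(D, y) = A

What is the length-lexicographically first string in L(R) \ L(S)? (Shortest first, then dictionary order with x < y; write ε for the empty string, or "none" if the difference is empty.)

The string xy is accepted by R but not by S.
No shorter string lies in the difference, and xy is the lexicographically first length-2 string in L(R) \ L(S).

xy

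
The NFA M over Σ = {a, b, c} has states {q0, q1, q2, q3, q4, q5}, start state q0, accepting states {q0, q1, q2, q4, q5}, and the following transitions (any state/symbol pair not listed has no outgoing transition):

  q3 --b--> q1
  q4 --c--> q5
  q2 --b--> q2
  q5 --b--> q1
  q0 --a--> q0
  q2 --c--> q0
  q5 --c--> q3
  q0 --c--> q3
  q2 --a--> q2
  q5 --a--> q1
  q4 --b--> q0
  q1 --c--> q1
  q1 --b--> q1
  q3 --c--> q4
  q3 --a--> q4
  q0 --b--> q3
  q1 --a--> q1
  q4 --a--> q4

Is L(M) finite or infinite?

State q0 is reachable from the start and can reach an accepting state, and it lies on the cycle q0 → q0.
Traversing that cycle any number of times yields accepted strings of unbounded length, so the language is infinite.

infinite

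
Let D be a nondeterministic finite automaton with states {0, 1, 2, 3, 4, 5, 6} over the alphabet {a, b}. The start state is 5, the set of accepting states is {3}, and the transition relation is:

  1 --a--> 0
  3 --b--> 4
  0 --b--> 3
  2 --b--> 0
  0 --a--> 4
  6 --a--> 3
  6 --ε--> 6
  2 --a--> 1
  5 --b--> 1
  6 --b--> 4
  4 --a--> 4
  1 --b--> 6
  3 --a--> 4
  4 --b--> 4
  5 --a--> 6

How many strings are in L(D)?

The useful subgraph on states {0, 1, 3, 5, 6} is acyclic, so L(D) is finite; the longest accepting path visits 4 useful states, giving maximum string length 3.
Counting accepting paths from 5 by length: 1 of length 2, 2 of length 3. Total 3.

3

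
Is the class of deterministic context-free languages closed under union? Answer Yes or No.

No

{aⁿbⁿ : n≥0} and {aⁿb²ⁿ : n≥0} are each accepted by a deterministic PDA (push the a's; pop one per b, respectively one per two b's), but their union U is not. Suppose a DPDA M accepted U. Being deterministic, M has a single run on aⁿb²ⁿ, and since aⁿbⁿ ∈ U that run passes through an accepting configuration right after consuming the prefix aⁿbⁿ and then goes on to accept again after n more b's. Build an ordinary (nondeterministic) PDA M′ that simulates M on a's and b's and, at any moment when M is in an accepting state, may switch to a second mode in which it reads only c's, feeding each c to M as a b; M′ accepts when M does. Then M′ accepts aⁱbʲcᵏ (k≥1) exactly when both aⁱbʲ ∈ U and aⁱbʲ⁺ᵏ ∈ U, and checking the four cases (i=j or j=2i, combined with j+k=i or j+k=2i) leaves only i=j=k: so L(M′) ∩ a*b*c⁺ = {aⁿbⁿcⁿ : n≥1} would be context-free, which it is not (pumping lemma) — contradiction. (The union is an unambiguous CFL; it is determinism, not unambiguity, that fails.)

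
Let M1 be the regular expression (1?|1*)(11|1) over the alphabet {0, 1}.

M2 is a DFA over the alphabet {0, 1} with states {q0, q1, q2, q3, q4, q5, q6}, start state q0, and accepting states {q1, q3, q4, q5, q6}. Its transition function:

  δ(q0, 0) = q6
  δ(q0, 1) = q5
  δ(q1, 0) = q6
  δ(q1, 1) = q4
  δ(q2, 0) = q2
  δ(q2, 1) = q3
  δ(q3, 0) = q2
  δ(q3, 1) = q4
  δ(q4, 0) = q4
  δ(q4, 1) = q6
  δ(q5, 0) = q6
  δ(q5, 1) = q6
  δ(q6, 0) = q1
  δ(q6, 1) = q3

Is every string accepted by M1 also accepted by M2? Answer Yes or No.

Converting the expression M1 to a DFA (subset construction, then merging equivalent states) gives the minimal DFA with states {r0, r1, r2}, start state r0, accepting states {r2} and transitions r0: 0→r1, 1→r2; r1: 0→r1, 1→r1; r2: 0→r1, 1→r2.
Exploring the product automaton M1 × M2 from the start pair (r0, q0), following both machines on each input symbol, reaches 10 state pairs: (r0, q0), (r1, q6), (r2, q5), (r1, q1), (r1, q3), (r2, q6), (r1, q4), (r1, q2), (r2, q3), (r2, q4).
M1 accepts in {r2} and M2 accepts in {q1, q3, q4, q5, q6}. The reachable pairs whose M1-component is accepting are (r2, q5), (r2, q6), (r2, q3), (r2, q4); in each of them the M2-component is accepting too, so the product for L(M1) \ L(M2) (M1-component accepting, M2-component rejecting) has no reachable accepting pair and the difference is empty.
Hence every string in L(M1) is also in L(M2).

Yes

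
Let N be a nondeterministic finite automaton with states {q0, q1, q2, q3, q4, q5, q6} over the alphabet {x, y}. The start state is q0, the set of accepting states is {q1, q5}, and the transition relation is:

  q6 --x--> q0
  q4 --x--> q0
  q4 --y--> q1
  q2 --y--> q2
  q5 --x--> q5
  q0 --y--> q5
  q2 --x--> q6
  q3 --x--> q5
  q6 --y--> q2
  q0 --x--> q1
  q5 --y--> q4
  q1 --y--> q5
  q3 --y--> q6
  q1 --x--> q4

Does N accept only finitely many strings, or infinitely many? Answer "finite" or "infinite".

infinite

State q0 is reachable from the start and can reach an accepting state, and it lies on the cycle q0 → q1 → q4 → q0.
Traversing that cycle any number of times yields accepted strings of unbounded length, so the language is infinite.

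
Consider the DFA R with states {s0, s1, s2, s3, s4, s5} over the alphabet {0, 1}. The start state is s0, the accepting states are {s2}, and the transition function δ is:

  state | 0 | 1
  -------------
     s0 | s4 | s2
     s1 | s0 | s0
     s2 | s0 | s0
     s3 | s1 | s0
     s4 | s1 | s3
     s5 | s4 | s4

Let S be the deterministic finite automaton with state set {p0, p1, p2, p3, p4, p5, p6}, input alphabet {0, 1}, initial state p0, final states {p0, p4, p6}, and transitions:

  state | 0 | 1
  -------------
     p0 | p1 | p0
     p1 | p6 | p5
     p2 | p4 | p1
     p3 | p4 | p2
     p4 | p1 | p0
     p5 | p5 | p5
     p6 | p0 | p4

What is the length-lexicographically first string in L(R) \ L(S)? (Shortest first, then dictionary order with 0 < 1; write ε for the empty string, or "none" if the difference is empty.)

101

The string 101 is accepted by R but not by S.
No shorter string lies in the difference, and 101 is the lexicographically first length-3 string in L(R) \ L(S).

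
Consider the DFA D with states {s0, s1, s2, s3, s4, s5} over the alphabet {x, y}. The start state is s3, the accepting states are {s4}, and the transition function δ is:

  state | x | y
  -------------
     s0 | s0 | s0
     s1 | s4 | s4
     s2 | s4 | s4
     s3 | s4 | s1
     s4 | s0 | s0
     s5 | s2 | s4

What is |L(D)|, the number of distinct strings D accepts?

3

The useful subgraph on states {s1, s3, s4} is acyclic, so L(D) is finite; the longest accepting path visits 3 useful states, giving maximum string length 2.
Counting accepting paths from s3 by length: 1 of length 1, 2 of length 2. Total 3.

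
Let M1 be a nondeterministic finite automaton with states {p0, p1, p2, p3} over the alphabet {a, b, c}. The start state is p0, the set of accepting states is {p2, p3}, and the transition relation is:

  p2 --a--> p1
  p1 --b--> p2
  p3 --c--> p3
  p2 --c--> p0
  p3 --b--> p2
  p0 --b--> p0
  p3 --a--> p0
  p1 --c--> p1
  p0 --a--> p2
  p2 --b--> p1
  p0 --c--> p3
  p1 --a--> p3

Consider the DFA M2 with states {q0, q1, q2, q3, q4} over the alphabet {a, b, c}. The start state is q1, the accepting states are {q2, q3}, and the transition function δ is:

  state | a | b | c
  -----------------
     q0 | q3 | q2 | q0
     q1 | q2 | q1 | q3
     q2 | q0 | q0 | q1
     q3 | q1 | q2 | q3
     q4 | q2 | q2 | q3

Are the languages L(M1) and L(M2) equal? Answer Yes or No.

Exploring the product automaton M1 × M2 from the start pair (p0, q1), following both machines on each input symbol, reaches 4 state pairs: (p0, q1), (p2, q2), (p3, q3), (p1, q0).
M1 accepts in {p2, p3} and M2 accepts in {q2, q3}. In every reachable pair the two components are either both accepting — (p2, q2), (p3, q3) — or both non-accepting, so no string is accepted by exactly one of the machines: L(M1) \ L(M2) and L(M2) \ L(M1) are both empty.
Hence every string is accepted by M1 iff it is accepted by M2, and the two languages coincide.

Yes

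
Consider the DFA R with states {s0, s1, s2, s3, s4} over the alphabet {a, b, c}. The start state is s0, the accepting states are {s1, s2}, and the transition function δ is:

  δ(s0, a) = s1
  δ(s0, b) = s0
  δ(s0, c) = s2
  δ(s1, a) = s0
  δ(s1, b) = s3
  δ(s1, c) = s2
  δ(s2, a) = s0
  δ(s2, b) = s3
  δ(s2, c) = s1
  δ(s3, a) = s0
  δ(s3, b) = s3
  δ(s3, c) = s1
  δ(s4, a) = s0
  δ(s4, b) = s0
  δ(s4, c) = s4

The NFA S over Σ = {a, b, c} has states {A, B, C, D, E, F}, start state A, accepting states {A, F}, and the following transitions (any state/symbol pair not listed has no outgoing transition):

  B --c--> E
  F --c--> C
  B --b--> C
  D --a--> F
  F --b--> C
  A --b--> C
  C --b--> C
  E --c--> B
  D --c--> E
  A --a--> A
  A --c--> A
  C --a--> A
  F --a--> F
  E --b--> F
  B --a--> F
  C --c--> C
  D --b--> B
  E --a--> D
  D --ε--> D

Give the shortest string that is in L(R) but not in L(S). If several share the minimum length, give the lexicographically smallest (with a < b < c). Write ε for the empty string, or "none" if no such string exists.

bc

The string bc is accepted by R but not by S.
No shorter string lies in the difference, and bc is the lexicographically first length-2 string in L(R) \ L(S).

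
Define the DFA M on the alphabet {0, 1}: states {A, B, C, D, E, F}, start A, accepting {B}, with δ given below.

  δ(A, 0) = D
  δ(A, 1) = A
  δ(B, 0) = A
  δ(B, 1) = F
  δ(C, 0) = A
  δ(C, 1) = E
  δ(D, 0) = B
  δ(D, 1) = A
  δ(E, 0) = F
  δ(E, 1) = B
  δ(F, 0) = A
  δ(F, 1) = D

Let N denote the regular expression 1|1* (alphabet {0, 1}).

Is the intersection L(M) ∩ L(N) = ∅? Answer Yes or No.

Converting the expression N to a DFA (subset construction, then merging equivalent states) gives the minimal DFA with states {n0, n1}, start state n0, accepting states {n0} and transitions n0: 0→n1, 1→n0; n1: 0→n1, 1→n1.
Exploring the product automaton M × N from the start pair (A, n0), following both machines on each input symbol, reaches 5 state pairs: (A, n0), (D, n1), (B, n1), (A, n1), (F, n1).
M accepts in {B} and N accepts in {n0}; no reachable pair has both components accepting, so no string drives both machines to acceptance simultaneously and L(M) ∩ L(N) = ∅.
So no string is accepted by both, and the intersection is empty.

Yes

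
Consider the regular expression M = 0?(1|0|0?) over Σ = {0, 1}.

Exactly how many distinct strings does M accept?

The expression has no Kleene star, so L(M) is finite. Expanding the alternatives gives {ε, 0, 1, 00, 01}.
That is 1 of length 0, 2 of length 1, 2 of length 2: 5 strings in all.

5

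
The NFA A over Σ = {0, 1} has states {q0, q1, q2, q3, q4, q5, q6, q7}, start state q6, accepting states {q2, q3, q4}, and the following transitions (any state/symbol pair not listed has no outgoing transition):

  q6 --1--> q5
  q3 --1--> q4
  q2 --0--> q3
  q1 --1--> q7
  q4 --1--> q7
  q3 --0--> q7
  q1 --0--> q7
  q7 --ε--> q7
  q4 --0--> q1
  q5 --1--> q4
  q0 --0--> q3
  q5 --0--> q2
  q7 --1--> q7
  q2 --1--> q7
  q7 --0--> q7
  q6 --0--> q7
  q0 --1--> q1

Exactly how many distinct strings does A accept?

The useful subgraph on states {q2, q3, q4, q5, q6} is acyclic, so L(A) is finite; the longest accepting path visits 5 useful states, giving maximum string length 4.
Counting accepting paths from q6 by length: 2 of length 2, 1 of length 3, 1 of length 4. Total 4.

4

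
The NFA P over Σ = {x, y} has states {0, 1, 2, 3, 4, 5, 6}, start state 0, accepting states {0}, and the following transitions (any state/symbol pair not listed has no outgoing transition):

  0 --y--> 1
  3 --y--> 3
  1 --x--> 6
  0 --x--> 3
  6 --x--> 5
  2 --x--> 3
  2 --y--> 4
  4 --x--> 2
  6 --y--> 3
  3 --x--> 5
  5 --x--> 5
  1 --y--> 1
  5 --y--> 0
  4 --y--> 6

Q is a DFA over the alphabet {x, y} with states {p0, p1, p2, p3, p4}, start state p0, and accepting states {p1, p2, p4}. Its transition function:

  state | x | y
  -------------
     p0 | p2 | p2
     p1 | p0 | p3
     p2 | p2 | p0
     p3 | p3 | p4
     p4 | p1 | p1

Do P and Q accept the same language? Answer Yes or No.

No

The empty string ε is accepted by P but rejected by Q.
So L(P) ≠ L(Q).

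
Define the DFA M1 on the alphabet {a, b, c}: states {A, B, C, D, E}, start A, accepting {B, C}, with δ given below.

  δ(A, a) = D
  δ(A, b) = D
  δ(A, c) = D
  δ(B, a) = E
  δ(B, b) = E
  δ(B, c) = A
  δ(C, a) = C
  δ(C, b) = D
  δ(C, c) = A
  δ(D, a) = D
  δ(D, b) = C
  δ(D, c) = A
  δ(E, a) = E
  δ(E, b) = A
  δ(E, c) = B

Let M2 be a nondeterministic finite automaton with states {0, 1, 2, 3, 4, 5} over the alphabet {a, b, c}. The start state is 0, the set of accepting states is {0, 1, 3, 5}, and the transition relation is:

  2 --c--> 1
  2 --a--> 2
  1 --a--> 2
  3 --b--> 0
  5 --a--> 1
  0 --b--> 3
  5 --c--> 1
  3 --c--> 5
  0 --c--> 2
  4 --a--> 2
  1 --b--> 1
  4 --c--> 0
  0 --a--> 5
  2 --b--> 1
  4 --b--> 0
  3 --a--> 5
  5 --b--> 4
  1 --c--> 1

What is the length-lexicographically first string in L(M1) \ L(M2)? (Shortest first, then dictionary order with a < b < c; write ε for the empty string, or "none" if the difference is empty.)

ab

The string ab is accepted by M1 but not by M2.
No shorter string lies in the difference, and ab is the lexicographically first length-2 string in L(M1) \ L(M2).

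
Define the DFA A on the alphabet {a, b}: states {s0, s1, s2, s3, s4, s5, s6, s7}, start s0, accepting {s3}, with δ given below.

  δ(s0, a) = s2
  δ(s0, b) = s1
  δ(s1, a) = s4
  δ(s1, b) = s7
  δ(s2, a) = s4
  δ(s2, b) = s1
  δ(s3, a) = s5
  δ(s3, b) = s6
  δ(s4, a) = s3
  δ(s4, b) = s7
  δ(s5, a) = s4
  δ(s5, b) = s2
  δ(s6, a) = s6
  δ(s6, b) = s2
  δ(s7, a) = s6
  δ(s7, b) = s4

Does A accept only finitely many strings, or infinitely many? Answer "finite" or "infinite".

State s1 is reachable from the start and can reach an accepting state, and it lies on the cycle s1 → s4 → s3 → s5 → s2 → s1.
Traversing that cycle any number of times yields accepted strings of unbounded length, so the language is infinite.

infinite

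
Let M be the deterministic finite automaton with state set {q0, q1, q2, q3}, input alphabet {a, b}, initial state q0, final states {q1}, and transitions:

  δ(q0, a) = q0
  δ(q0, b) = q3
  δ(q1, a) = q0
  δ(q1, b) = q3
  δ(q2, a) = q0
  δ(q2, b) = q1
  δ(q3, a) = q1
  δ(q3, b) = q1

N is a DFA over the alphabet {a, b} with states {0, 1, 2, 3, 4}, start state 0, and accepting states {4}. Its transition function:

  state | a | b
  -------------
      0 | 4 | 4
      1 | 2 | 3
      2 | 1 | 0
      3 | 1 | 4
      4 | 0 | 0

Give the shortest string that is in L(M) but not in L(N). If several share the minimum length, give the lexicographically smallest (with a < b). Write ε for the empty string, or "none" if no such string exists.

The string ba is accepted by M but not by N.
No shorter string lies in the difference, and ba is the lexicographically first length-2 string in L(M) \ L(N).

ba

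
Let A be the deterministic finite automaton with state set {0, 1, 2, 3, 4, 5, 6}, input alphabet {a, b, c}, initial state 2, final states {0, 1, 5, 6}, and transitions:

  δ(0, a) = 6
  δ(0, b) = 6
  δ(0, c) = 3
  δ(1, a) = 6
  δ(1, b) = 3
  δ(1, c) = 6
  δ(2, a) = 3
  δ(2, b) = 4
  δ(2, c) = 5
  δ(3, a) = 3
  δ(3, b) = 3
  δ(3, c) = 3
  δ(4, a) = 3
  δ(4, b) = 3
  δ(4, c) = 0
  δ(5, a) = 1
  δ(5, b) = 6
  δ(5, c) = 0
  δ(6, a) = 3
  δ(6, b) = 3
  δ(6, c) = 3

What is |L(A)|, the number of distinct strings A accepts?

The useful subgraph on states {0, 1, 2, 4, 5, 6} is acyclic, so L(A) is finite; the longest accepting path visits 4 useful states, giving maximum string length 3.
Counting accepting paths from 2 by length: 1 of length 1, 4 of length 2, 6 of length 3. Total 11.

11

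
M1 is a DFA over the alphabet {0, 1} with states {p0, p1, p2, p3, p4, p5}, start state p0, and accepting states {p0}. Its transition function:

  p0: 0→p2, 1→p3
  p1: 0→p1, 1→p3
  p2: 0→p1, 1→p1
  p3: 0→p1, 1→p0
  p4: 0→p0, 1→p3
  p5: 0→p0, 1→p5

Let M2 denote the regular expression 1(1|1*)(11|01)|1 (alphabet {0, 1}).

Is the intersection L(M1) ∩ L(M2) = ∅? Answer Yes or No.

No

The string 1111 is accepted by both M1 and M2.
Hence L(M1) ∩ L(M2) ≠ ∅.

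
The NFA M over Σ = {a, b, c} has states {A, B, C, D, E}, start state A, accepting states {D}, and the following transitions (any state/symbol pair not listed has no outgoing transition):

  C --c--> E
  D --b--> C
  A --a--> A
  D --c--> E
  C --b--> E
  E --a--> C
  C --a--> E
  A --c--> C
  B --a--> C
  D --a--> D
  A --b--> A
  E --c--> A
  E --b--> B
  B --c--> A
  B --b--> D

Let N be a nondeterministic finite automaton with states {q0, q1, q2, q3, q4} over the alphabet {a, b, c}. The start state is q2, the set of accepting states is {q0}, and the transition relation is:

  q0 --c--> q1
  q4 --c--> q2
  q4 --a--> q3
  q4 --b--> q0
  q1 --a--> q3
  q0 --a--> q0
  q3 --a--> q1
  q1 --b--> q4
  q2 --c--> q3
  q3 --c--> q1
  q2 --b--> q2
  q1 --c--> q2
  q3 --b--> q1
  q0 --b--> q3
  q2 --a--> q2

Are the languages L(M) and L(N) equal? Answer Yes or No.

Exploring the product automaton M × N from the start pair (A, q2), following both machines on each input symbol, reaches 5 state pairs: (A, q2), (C, q3), (E, q1), (B, q4), (D, q0).
M accepts in {D} and N accepts in {q0}. In every reachable pair the two components are either both accepting — (D, q0) — or both non-accepting, so no string is accepted by exactly one of the machines: L(M) \ L(N) and L(N) \ L(M) are both empty.
Hence every string is accepted by M iff it is accepted by N, and the two languages coincide.

Yes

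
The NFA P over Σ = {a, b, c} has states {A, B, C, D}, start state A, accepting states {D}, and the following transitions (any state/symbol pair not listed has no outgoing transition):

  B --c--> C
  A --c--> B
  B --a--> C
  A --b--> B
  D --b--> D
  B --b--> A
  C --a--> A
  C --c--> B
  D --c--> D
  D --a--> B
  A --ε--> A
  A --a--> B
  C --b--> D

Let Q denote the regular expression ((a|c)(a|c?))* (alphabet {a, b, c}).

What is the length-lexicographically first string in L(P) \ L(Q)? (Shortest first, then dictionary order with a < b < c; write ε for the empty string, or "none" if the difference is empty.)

aab

The string aab is accepted by P but not by Q.
No shorter string lies in the difference, and aab is the lexicographically first length-3 string in L(P) \ L(Q).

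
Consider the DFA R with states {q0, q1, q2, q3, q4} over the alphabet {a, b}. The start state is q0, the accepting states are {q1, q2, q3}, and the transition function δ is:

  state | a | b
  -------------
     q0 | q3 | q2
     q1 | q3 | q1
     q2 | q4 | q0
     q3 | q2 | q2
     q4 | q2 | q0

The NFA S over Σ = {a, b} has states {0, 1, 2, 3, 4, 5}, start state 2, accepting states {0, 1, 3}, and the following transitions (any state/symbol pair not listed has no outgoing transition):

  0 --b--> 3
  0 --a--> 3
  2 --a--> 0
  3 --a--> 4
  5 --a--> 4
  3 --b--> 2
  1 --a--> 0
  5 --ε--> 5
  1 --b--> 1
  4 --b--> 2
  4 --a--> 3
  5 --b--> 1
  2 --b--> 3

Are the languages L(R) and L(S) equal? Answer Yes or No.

Yes

Exploring the product automaton R × S from the start pair (q0, 2), following both machines on each input symbol, reaches 4 state pairs: (q0, 2), (q3, 0), (q2, 3), (q4, 4).
R accepts in {q1, q2, q3} and S accepts in {0, 1, 3}. In every reachable pair the two components are either both accepting — (q3, 0), (q2, 3) — or both non-accepting, so no string is accepted by exactly one of the machines: L(R) \ L(S) and L(S) \ L(R) are both empty.
Hence every string is accepted by R iff it is accepted by S, and the two languages coincide.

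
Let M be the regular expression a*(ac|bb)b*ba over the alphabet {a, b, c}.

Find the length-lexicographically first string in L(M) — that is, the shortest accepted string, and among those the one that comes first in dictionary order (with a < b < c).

acba

By inspection of the expression, no string of length less than 4 matches, and acba is the lexicographically first match of length 4.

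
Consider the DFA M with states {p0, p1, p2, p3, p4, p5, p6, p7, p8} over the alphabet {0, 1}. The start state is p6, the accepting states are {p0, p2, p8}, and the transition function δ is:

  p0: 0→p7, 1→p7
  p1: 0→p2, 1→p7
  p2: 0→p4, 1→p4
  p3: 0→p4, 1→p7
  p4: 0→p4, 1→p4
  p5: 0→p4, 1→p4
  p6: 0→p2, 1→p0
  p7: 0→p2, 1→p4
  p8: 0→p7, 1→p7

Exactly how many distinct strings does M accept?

The useful subgraph on states {p0, p2, p6, p7} is acyclic, so L(M) is finite; the longest accepting path visits 4 useful states, giving maximum string length 3.
Counting accepting paths from p6 by length: 2 of length 1, 2 of length 3. Total 4.

4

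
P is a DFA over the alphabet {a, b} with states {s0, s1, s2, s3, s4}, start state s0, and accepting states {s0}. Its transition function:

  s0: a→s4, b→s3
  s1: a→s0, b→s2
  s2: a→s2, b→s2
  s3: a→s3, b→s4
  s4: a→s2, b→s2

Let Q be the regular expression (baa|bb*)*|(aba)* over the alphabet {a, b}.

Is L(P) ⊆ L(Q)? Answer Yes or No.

Yes

Converting the expression Q to a DFA (subset construction, then merging equivalent states) gives the minimal DFA with states {q0, q1, q2, q3, q4, q5, q6, q7}, start state q0, accepting states {q0, q2, q6, q7} and transitions q0: a→q1, b→q2; q1: a→q3, b→q4; q2: a→q5, b→q2; q3: a→q3, b→q3; q4: a→q6, b→q3; q5: a→q7, b→q3; q6: a→q1, b→q3; q7: a→q3, b→q2.
Exploring the product automaton P × Q from the start pair (s0, q0), following both machines on each input symbol, reaches 15 state pairs: (s0, q0), (s4, q1), (s3, q2), (s2, q3), (s2, q4), (s3, q5), (s4, q2), (s2, q6), (s3, q7), (s4, q3), (s2, q5), (s2, q2), (s2, q1), (s3, q3), (s2, q7).
P accepts in {s0} and Q accepts in {q0, q2, q6, q7}. The reachable pairs whose P-component is accepting are (s0, q0); in each of them the Q-component is accepting too, so the product for L(P) \ L(Q) (P-component accepting, Q-component rejecting) has no reachable accepting pair and the difference is empty.
Hence every string in L(P) is also in L(Q).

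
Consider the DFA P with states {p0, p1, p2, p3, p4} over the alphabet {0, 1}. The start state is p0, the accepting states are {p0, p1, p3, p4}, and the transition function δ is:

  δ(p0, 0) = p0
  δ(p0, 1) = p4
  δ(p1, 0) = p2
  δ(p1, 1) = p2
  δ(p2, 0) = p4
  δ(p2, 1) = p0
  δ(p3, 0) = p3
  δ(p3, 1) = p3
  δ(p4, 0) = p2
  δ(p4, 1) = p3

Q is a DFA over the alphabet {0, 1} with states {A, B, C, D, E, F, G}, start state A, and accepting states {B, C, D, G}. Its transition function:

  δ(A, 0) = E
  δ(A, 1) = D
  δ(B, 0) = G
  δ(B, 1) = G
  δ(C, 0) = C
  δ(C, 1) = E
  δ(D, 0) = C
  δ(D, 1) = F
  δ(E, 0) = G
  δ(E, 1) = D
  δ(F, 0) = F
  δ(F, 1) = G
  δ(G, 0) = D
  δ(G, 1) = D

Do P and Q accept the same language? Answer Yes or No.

No

The empty string ε is accepted by P but rejected by Q.
So L(P) ≠ L(Q).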